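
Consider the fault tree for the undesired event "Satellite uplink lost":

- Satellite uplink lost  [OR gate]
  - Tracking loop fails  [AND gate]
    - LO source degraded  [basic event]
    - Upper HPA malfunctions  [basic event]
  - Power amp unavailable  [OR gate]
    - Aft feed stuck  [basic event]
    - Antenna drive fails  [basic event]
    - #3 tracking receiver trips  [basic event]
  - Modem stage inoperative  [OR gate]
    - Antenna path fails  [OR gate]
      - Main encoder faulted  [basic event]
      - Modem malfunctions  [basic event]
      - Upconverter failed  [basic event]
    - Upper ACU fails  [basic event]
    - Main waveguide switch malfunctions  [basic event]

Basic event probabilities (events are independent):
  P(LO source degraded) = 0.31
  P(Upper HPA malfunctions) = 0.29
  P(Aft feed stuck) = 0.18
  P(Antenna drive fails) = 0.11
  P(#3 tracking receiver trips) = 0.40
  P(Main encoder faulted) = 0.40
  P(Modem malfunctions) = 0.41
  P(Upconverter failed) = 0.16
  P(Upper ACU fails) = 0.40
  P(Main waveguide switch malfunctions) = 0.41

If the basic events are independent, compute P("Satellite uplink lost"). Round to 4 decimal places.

0.9581

P(Tracking loop fails) [AND] = 0.31 × 0.29 = 0.089900
P(Power amp unavailable) [OR] = 1 − (1−0.18) × (1−0.11) × (1−0.40) = 0.562120
P(Antenna path fails) [OR] = 1 − (1−0.40) × (1−0.41) × (1−0.16) = 0.702640
P(Modem stage inoperative) [OR] = 1 − (1−0.702640) × (1−0.40) × (1−0.41) = 0.894735
P(Satellite uplink lost) [OR] = 1 − (1−0.089900) × (1−0.562120) × (1−0.894735) = 0.958050
Rounded to 4 decimal places: P(Satellite uplink lost) ≈ 0.9581.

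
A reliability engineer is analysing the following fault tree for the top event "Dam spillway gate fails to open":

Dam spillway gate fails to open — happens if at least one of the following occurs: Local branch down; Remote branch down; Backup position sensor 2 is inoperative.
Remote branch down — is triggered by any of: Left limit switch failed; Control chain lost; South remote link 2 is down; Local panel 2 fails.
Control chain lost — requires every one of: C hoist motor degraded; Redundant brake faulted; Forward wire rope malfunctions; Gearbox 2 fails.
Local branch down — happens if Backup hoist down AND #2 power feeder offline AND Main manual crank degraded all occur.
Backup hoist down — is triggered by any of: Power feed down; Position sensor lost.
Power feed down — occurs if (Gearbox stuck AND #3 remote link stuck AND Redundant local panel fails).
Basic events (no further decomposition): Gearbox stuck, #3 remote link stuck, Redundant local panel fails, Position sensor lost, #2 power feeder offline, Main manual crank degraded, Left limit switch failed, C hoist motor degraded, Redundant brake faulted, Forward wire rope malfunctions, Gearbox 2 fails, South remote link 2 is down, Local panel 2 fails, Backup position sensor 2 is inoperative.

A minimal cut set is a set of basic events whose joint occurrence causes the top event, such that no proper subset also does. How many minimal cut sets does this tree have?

7

Power feed down [AND]: one cut set from each child combined → 1 × 1 × 1 = 1 cut set(s).
Backup hoist down [OR]: union of children's cut sets → 2 cut set(s).
Local branch down [AND]: one cut set from each child combined → 2 × 1 × 1 = 2 cut set(s).
Control chain lost [AND]: one cut set from each child combined → 1 × 1 × 1 × 1 = 1 cut set(s).
Remote branch down [OR]: union of children's cut sets → 4 cut set(s).
Dam spillway gate fails to open [OR]: union of children's cut sets → 7 cut set(s).
Minimal cut sets: {#2 power feeder offline, #3 remote link stuck, Gearbox stuck, Main manual crank degraded, Redundant local panel fails}; {#2 power feeder offline, Main manual crank degraded, Position sensor lost}; {Left limit switch failed}; {C hoist motor degraded, Forward wire rope malfunctions, Gearbox 2 fails, Redundant brake faulted}; {South remote link 2 is down}; {Local panel 2 fails}; {Backup position sensor 2 is inoperative}.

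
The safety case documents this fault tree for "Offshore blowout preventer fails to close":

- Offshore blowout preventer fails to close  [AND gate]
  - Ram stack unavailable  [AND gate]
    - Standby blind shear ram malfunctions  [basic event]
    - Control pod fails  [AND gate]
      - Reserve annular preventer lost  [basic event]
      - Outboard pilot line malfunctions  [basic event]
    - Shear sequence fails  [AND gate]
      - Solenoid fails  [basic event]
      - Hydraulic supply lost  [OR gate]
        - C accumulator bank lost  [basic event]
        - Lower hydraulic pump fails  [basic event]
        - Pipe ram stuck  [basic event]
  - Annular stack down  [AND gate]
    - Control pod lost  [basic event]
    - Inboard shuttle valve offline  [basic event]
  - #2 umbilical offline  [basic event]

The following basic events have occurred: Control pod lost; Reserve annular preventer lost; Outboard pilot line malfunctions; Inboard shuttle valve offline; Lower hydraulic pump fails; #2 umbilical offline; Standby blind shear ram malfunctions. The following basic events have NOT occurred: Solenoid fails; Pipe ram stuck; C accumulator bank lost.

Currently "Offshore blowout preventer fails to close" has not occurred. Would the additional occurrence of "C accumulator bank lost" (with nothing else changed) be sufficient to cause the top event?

Counterfactual: set "C accumulator bank lost" to occurred.
Control pod fails [AND]: Reserve annular preventer lost=occurs, Outboard pilot line malfunctions=occurs → all inputs occur → occurs.
Hydraulic supply lost [OR]: C accumulator bank lost=occurs, Lower hydraulic pump fails=occurs, Pipe ram stuck=not → at least one input occurs → occurs.
Shear sequence fails [AND]: Solenoid fails=not, Hydraulic supply lost=occurs → not all inputs occur → does not occur.
Ram stack unavailable [AND]: Standby blind shear ram malfunctions=occurs, Control pod fails=occurs, Shear sequence fails=not → not all inputs occur → does not occur.
Annular stack down [AND]: Control pod lost=occurs, Inboard shuttle valve offline=occurs → all inputs occur → occurs.
Offshore blowout preventer fails to close [AND]: Ram stack unavailable=not, Annular stack down=occurs, #2 umbilical offline=occurs → not all inputs occur → does not occur.

No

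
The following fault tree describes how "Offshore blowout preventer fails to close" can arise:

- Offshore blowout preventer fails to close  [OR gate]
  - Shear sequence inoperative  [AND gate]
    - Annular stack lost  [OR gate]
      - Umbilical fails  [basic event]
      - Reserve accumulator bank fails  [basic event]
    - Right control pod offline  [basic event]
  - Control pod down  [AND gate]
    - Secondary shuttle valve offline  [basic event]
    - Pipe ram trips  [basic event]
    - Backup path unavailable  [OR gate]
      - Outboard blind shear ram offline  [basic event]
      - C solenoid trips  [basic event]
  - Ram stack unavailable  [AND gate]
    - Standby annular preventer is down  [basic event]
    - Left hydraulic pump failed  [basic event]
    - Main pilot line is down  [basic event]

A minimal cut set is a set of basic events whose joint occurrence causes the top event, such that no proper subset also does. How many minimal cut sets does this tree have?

5

Annular stack lost [OR]: union of children's cut sets → 2 cut set(s).
Shear sequence inoperative [AND]: one cut set from each child combined → 2 × 1 = 2 cut set(s).
Backup path unavailable [OR]: union of children's cut sets → 2 cut set(s).
Control pod down [AND]: one cut set from each child combined → 1 × 1 × 2 = 2 cut set(s).
Ram stack unavailable [AND]: one cut set from each child combined → 1 × 1 × 1 = 1 cut set(s).
Offshore blowout preventer fails to close [OR]: union of children's cut sets → 5 cut set(s).
Minimal cut sets: {Right control pod offline, Umbilical fails}; {Reserve accumulator bank fails, Right control pod offline}; {Outboard blind shear ram offline, Pipe ram trips, Secondary shuttle valve offline}; {C solenoid trips, Pipe ram trips, Secondary shuttle valve offline}; {Left hydraulic pump failed, Main pilot line is down, Standby annular preventer is down}.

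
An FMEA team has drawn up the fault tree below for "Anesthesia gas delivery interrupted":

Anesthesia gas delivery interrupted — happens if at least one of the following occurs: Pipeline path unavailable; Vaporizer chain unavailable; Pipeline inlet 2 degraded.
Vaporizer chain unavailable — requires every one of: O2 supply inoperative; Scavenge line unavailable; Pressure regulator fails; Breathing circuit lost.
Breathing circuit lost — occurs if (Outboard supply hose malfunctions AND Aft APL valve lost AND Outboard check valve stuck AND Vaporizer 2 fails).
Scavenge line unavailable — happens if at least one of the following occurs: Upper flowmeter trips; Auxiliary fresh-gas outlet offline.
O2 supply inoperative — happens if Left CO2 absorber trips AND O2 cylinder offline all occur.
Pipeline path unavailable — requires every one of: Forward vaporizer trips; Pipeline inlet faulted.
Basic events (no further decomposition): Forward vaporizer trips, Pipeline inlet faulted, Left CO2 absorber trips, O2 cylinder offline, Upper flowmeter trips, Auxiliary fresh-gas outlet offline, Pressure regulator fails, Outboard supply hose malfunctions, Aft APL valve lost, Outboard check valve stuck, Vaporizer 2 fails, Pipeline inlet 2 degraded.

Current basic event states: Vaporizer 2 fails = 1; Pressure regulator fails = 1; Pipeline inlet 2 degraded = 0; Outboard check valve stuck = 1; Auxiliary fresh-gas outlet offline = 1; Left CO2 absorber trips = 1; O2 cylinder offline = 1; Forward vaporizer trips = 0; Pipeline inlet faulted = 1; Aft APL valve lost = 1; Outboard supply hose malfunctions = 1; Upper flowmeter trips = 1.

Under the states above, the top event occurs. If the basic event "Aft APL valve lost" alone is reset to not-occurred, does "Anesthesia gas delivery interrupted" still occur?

No

Counterfactual: set "Aft APL valve lost" to not occurred.
Pipeline path unavailable [AND]: Forward vaporizer trips=not, Pipeline inlet faulted=occurs → not all inputs occur → does not occur.
O2 supply inoperative [AND]: Left CO2 absorber trips=occurs, O2 cylinder offline=occurs → all inputs occur → occurs.
Scavenge line unavailable [OR]: Upper flowmeter trips=occurs, Auxiliary fresh-gas outlet offline=occurs → at least one input occurs → occurs.
Breathing circuit lost [AND]: Outboard supply hose malfunctions=occurs, Aft APL valve lost=not, Outboard check valve stuck=occurs, Vaporizer 2 fails=occurs → not all inputs occur → does not occur.
Vaporizer chain unavailable [AND]: O2 supply inoperative=occurs, Scavenge line unavailable=occurs, Pressure regulator fails=occurs, Breathing circuit lost=not → not all inputs occur → does not occur.
Anesthesia gas delivery interrupted [OR]: Pipeline path unavailable=not, Vaporizer chain unavailable=not, Pipeline inlet 2 degraded=not → no input occurs → does not occur.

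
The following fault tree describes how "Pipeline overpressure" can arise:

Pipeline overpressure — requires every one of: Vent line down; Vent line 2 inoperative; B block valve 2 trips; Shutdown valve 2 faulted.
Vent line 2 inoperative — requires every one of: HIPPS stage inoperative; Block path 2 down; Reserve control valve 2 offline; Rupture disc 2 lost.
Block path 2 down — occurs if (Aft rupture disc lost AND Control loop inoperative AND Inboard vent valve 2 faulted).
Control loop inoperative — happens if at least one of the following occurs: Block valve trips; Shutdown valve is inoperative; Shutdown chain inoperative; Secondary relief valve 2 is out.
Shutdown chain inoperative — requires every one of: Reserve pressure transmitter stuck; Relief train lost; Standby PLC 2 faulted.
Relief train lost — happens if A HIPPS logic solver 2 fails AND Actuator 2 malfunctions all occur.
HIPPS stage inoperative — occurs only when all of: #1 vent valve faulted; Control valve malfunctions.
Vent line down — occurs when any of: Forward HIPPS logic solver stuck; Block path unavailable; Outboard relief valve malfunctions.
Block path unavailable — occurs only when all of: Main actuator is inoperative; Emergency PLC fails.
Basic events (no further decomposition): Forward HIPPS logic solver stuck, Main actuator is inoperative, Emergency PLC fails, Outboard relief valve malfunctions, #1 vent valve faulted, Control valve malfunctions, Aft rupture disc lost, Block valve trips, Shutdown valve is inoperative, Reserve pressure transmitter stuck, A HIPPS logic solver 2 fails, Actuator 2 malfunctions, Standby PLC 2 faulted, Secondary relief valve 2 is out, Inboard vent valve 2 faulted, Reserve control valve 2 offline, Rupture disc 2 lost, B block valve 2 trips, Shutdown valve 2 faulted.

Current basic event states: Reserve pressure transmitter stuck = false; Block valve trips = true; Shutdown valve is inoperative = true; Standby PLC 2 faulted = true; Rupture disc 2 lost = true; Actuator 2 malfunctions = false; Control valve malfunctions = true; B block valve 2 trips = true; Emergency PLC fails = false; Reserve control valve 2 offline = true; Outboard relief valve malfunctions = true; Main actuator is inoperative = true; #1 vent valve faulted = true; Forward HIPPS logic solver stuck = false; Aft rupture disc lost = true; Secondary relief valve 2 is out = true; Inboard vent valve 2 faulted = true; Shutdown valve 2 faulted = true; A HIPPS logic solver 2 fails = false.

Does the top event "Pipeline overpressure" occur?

Block path unavailable [AND]: Main actuator is inoperative=occurs, Emergency PLC fails=not → not all inputs occur → does not occur.
Vent line down [OR]: Forward HIPPS logic solver stuck=not, Block path unavailable=not, Outboard relief valve malfunctions=occurs → at least one input occurs → occurs.
HIPPS stage inoperative [AND]: #1 vent valve faulted=occurs, Control valve malfunctions=occurs → all inputs occur → occurs.
Relief train lost [AND]: A HIPPS logic solver 2 fails=not, Actuator 2 malfunctions=not → not all inputs occur → does not occur.
Shutdown chain inoperative [AND]: Reserve pressure transmitter stuck=not, Relief train lost=not, Standby PLC 2 faulted=occurs → not all inputs occur → does not occur.
Control loop inoperative [OR]: Block valve trips=occurs, Shutdown valve is inoperative=occurs, Shutdown chain inoperative=not, Secondary relief valve 2 is out=occurs → at least one input occurs → occurs.
Block path 2 down [AND]: Aft rupture disc lost=occurs, Control loop inoperative=occurs, Inboard vent valve 2 faulted=occurs → all inputs occur → occurs.
Vent line 2 inoperative [AND]: HIPPS stage inoperative=occurs, Block path 2 down=occurs, Reserve control valve 2 offline=occurs, Rupture disc 2 lost=occurs → all inputs occur → occurs.
Pipeline overpressure [AND]: Vent line down=occurs, Vent line 2 inoperative=occurs, B block valve 2 trips=occurs, Shutdown valve 2 faulted=occurs → all inputs occur → occurs.

Yes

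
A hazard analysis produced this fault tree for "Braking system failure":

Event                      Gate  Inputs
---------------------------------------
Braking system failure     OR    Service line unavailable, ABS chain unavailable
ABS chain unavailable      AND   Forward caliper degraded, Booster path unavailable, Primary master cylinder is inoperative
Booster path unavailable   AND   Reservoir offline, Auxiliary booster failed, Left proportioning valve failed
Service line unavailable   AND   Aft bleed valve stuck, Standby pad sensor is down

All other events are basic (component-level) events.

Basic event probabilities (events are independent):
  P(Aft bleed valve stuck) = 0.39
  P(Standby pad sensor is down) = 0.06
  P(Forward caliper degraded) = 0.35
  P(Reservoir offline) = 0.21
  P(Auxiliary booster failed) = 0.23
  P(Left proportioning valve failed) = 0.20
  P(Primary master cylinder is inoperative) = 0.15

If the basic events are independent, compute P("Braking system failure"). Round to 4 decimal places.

0.0239

P(Service line unavailable) [AND] = 0.39 × 0.06 = 0.023400
P(Booster path unavailable) [AND] = 0.21 × 0.23 × 0.20 = 0.009660
P(ABS chain unavailable) [AND] = 0.35 × 0.009660 × 0.15 = 0.000507
P(Braking system failure) [OR] = 1 − (1−0.023400) × (1−0.000507) = 0.023895
Rounded to 4 decimal places: P(Braking system failure) ≈ 0.0239.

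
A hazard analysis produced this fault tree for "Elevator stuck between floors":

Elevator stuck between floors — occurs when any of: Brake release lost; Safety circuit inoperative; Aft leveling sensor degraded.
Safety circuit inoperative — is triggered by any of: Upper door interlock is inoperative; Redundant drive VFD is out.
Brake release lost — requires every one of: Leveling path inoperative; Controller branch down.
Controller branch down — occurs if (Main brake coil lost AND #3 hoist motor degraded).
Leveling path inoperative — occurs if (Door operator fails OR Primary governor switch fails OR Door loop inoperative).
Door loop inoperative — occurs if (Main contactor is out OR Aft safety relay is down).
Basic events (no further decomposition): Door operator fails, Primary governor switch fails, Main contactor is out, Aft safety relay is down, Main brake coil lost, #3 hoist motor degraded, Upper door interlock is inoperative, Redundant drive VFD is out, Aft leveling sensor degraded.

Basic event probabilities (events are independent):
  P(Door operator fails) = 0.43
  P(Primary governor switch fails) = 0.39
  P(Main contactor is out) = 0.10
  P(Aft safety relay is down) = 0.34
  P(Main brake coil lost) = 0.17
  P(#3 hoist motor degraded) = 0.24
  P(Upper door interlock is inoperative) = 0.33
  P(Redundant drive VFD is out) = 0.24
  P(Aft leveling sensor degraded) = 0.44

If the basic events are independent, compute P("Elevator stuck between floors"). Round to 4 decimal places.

0.7241

P(Door loop inoperative) [OR] = 1 − (1−0.10) × (1−0.34) = 0.406000
P(Leveling path inoperative) [OR] = 1 − (1−0.43) × (1−0.39) × (1−0.406000) = 0.793466
P(Controller branch down) [AND] = 0.17 × 0.24 = 0.040800
P(Brake release lost) [AND] = 0.793466 × 0.040800 = 0.032373
P(Safety circuit inoperative) [OR] = 1 − (1−0.33) × (1−0.24) = 0.490800
P(Elevator stuck between floors) [OR] = 1 − (1−0.032373) × (1−0.490800) × (1−0.44) = 0.724079
Rounded to 4 decimal places: P(Elevator stuck between floors) ≈ 0.7241.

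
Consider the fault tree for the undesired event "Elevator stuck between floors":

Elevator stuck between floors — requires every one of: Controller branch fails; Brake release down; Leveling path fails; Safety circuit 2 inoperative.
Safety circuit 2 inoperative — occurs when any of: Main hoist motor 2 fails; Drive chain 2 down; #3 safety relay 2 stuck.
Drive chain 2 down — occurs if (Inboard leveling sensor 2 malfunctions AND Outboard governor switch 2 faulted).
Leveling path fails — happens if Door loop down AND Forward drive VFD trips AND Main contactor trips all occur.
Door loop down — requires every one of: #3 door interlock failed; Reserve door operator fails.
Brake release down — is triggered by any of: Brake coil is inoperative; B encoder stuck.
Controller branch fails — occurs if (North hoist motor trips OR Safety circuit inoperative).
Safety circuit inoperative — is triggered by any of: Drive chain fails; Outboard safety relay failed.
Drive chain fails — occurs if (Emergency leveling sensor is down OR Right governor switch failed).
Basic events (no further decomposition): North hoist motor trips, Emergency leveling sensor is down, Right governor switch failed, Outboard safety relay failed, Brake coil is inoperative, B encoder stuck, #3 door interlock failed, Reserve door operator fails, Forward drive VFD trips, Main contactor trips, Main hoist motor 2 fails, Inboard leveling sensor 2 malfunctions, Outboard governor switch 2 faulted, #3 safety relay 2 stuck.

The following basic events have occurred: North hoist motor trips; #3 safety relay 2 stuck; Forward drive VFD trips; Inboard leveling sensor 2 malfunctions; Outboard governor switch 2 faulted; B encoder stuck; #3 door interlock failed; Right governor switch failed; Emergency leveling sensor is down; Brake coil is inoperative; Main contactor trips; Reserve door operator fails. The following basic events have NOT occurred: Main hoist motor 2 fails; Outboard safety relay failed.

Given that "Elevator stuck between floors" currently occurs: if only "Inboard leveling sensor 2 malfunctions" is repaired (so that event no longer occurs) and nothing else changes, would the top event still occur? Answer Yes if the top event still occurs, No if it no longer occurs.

Counterfactual: set "Inboard leveling sensor 2 malfunctions" to not occurred.
Drive chain fails [OR]: Emergency leveling sensor is down=occurs, Right governor switch failed=occurs → at least one input occurs → occurs.
Safety circuit inoperative [OR]: Drive chain fails=occurs, Outboard safety relay failed=not → at least one input occurs → occurs.
Controller branch fails [OR]: North hoist motor trips=occurs, Safety circuit inoperative=occurs → at least one input occurs → occurs.
Brake release down [OR]: Brake coil is inoperative=occurs, B encoder stuck=occurs → at least one input occurs → occurs.
Door loop down [AND]: #3 door interlock failed=occurs, Reserve door operator fails=occurs → all inputs occur → occurs.
Leveling path fails [AND]: Door loop down=occurs, Forward drive VFD trips=occurs, Main contactor trips=occurs → all inputs occur → occurs.
Drive chain 2 down [AND]: Inboard leveling sensor 2 malfunctions=not, Outboard governor switch 2 faulted=occurs → not all inputs occur → does not occur.
Safety circuit 2 inoperative [OR]: Main hoist motor 2 fails=not, Drive chain 2 down=not, #3 safety relay 2 stuck=occurs → at least one input occurs → occurs.
Elevator stuck between floors [AND]: Controller branch fails=occurs, Brake release down=occurs, Leveling path fails=occurs, Safety circuit 2 inoperative=occurs → all inputs occur → occurs.

Yes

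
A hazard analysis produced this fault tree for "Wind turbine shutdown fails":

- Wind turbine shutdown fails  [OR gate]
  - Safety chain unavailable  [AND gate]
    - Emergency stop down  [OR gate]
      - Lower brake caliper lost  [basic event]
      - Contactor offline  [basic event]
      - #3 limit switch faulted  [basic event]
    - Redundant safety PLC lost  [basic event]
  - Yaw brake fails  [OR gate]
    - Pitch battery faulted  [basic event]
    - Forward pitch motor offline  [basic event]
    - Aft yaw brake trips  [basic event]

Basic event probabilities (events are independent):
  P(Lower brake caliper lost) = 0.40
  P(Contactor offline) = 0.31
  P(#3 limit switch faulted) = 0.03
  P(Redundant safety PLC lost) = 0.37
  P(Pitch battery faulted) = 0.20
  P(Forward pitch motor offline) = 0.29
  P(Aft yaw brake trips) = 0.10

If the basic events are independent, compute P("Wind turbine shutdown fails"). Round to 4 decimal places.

0.6020

P(Emergency stop down) [OR] = 1 − (1−0.40) × (1−0.31) × (1−0.03) = 0.598420
P(Safety chain unavailable) [AND] = 0.598420 × 0.37 = 0.221415
P(Yaw brake fails) [OR] = 1 − (1−0.20) × (1−0.29) × (1−0.10) = 0.488800
P(Wind turbine shutdown fails) [OR] = 1 − (1−0.221415) × (1−0.488800) = 0.601987
Rounded to 4 decimal places: P(Wind turbine shutdown fails) ≈ 0.6020.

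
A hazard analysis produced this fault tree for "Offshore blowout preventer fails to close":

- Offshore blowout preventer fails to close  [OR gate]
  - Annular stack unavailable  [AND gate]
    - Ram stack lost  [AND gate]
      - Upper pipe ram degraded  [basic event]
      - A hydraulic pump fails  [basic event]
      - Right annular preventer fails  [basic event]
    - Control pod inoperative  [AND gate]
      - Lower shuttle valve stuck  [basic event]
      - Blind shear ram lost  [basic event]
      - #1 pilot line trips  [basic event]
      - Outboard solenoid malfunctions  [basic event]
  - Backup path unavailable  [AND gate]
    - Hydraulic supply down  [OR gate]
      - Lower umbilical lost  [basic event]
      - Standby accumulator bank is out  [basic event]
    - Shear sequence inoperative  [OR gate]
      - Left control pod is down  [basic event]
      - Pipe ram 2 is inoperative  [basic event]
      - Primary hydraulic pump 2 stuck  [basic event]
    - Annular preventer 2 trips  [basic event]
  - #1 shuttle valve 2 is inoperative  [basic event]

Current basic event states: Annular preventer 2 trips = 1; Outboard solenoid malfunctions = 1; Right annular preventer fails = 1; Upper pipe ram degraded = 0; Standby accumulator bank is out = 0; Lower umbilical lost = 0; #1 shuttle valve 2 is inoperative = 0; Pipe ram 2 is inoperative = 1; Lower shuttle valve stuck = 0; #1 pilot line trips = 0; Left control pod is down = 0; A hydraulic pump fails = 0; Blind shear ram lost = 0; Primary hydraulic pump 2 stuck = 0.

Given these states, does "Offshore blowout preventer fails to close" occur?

No

Ram stack lost [AND]: Upper pipe ram degraded=not, A hydraulic pump fails=not, Right annular preventer fails=occurs → not all inputs occur → does not occur.
Control pod inoperative [AND]: Lower shuttle valve stuck=not, Blind shear ram lost=not, #1 pilot line trips=not, Outboard solenoid malfunctions=occurs → not all inputs occur → does not occur.
Annular stack unavailable [AND]: Ram stack lost=not, Control pod inoperative=not → not all inputs occur → does not occur.
Hydraulic supply down [OR]: Lower umbilical lost=not, Standby accumulator bank is out=not → no input occurs → does not occur.
Shear sequence inoperative [OR]: Left control pod is down=not, Pipe ram 2 is inoperative=occurs, Primary hydraulic pump 2 stuck=not → at least one input occurs → occurs.
Backup path unavailable [AND]: Hydraulic supply down=not, Shear sequence inoperative=occurs, Annular preventer 2 trips=occurs → not all inputs occur → does not occur.
Offshore blowout preventer fails to close [OR]: Annular stack unavailable=not, Backup path unavailable=not, #1 shuttle valve 2 is inoperative=not → no input occurs → does not occur.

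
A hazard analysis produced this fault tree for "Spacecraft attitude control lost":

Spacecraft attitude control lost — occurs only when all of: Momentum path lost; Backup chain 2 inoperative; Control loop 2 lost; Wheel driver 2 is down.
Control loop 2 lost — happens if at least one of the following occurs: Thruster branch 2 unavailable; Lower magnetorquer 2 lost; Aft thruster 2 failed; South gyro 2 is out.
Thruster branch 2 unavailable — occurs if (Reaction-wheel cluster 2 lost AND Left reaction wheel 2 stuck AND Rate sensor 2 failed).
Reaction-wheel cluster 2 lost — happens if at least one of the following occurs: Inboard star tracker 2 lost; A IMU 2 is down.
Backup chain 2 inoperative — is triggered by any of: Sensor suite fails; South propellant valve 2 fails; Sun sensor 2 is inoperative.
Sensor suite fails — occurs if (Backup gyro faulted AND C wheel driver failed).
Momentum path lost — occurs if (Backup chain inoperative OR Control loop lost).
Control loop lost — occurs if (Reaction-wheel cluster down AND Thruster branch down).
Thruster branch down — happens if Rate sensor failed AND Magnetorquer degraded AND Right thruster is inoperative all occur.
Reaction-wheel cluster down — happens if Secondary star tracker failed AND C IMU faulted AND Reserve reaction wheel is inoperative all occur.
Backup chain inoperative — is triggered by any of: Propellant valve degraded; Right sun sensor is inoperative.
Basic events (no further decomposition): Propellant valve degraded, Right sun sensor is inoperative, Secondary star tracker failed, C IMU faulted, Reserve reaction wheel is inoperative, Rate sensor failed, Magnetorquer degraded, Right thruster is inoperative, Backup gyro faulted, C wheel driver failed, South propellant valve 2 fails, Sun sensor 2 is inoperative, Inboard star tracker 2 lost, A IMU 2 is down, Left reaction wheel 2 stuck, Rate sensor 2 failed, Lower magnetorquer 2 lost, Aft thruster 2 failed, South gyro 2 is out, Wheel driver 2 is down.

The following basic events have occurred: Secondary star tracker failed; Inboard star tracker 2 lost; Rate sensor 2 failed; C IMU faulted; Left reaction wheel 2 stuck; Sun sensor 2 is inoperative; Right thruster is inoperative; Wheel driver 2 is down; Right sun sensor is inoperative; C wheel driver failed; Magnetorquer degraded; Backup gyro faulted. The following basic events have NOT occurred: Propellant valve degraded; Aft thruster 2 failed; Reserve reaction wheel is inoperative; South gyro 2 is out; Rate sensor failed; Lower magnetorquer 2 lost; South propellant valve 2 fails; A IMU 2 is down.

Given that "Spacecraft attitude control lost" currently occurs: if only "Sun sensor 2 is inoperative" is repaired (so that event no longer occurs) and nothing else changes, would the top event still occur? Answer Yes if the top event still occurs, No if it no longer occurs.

Yes

Counterfactual: set "Sun sensor 2 is inoperative" to not occurred.
Backup chain inoperative [OR]: Propellant valve degraded=not, Right sun sensor is inoperative=occurs → at least one input occurs → occurs.
Reaction-wheel cluster down [AND]: Secondary star tracker failed=occurs, C IMU faulted=occurs, Reserve reaction wheel is inoperative=not → not all inputs occur → does not occur.
Thruster branch down [AND]: Rate sensor failed=not, Magnetorquer degraded=occurs, Right thruster is inoperative=occurs → not all inputs occur → does not occur.
Control loop lost [AND]: Reaction-wheel cluster down=not, Thruster branch down=not → not all inputs occur → does not occur.
Momentum path lost [OR]: Backup chain inoperative=occurs, Control loop lost=not → at least one input occurs → occurs.
Sensor suite fails [AND]: Backup gyro faulted=occurs, C wheel driver failed=occurs → all inputs occur → occurs.
Backup chain 2 inoperative [OR]: Sensor suite fails=occurs, South propellant valve 2 fails=not, Sun sensor 2 is inoperative=not → at least one input occurs → occurs.
Reaction-wheel cluster 2 lost [OR]: Inboard star tracker 2 lost=occurs, A IMU 2 is down=not → at least one input occurs → occurs.
Thruster branch 2 unavailable [AND]: Reaction-wheel cluster 2 lost=occurs, Left reaction wheel 2 stuck=occurs, Rate sensor 2 failed=occurs → all inputs occur → occurs.
Control loop 2 lost [OR]: Thruster branch 2 unavailable=occurs, Lower magnetorquer 2 lost=not, Aft thruster 2 failed=not, South gyro 2 is out=not → at least one input occurs → occurs.
Spacecraft attitude control lost [AND]: Momentum path lost=occurs, Backup chain 2 inoperative=occurs, Control loop 2 lost=occurs, Wheel driver 2 is down=occurs → all inputs occur → occurs.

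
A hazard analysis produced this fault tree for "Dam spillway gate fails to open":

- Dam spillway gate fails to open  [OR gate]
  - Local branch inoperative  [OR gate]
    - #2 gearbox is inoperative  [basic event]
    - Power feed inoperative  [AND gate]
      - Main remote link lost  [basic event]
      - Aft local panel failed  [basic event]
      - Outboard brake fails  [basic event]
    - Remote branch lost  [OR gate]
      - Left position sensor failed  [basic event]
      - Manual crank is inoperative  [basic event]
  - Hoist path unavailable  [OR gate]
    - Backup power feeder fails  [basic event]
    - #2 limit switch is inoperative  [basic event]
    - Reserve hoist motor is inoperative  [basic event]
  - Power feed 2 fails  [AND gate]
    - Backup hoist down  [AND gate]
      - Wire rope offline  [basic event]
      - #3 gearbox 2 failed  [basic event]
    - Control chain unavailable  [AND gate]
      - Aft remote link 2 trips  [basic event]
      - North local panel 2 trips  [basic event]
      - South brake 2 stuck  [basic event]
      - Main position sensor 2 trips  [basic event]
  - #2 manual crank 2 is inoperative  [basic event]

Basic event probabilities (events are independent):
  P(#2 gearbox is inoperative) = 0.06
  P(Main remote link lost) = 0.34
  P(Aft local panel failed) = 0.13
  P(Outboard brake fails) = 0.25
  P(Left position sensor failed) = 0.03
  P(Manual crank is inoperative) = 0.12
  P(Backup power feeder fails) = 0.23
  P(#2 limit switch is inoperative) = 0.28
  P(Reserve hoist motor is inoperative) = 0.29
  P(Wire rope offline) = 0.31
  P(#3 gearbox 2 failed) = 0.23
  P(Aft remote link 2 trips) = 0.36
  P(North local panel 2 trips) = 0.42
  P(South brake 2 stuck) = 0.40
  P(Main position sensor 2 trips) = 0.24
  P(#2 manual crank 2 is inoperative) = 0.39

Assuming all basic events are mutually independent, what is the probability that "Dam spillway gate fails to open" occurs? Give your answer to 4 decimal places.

P(Power feed inoperative) [AND] = 0.34 × 0.13 × 0.25 = 0.011050
P(Remote branch lost) [OR] = 1 − (1−0.03) × (1−0.12) = 0.146400
P(Local branch inoperative) [OR] = 1 − (1−0.06) × (1−0.011050) × (1−0.146400) = 0.206482
P(Hoist path unavailable) [OR] = 1 − (1−0.23) × (1−0.28) × (1−0.29) = 0.606376
P(Backup hoist down) [AND] = 0.31 × 0.23 = 0.071300
P(Control chain unavailable) [AND] = 0.36 × 0.42 × 0.40 × 0.24 = 0.014515
P(Power feed 2 fails) [AND] = 0.071300 × 0.014515 = 0.001035
P(Dam spillway gate fails to open) [OR] = 1 − (1−0.206482) × (1−0.606376) × (1−0.001035) × (1−0.39) = 0.809665
Rounded to 4 decimal places: P(Dam spillway gate fails to open) ≈ 0.8097.

0.8097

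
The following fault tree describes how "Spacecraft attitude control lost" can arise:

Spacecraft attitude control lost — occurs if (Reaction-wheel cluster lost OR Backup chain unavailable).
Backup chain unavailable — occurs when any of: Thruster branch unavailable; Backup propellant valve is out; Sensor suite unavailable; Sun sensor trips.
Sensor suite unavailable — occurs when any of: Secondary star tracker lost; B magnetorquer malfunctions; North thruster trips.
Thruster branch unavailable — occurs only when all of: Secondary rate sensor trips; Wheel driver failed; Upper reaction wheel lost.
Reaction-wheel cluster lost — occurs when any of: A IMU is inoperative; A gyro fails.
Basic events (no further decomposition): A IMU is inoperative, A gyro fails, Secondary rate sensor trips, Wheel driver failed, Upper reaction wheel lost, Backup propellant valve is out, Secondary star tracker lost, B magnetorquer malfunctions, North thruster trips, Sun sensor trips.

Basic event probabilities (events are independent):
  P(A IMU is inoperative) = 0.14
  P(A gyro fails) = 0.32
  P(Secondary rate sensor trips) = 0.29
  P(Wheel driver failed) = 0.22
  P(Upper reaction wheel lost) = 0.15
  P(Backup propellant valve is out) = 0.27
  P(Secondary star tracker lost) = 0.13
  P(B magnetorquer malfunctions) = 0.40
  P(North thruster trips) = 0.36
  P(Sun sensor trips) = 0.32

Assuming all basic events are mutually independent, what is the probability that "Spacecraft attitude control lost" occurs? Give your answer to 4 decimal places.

0.9039

P(Reaction-wheel cluster lost) [OR] = 1 − (1−0.14) × (1−0.32) = 0.415200
P(Thruster branch unavailable) [AND] = 0.29 × 0.22 × 0.15 = 0.009570
P(Sensor suite unavailable) [OR] = 1 − (1−0.13) × (1−0.40) × (1−0.36) = 0.665920
P(Backup chain unavailable) [OR] = 1 − (1−0.009570) × (1−0.27) × (1−0.665920) × (1−0.32) = 0.835750
P(Spacecraft attitude control lost) [OR] = 1 − (1−0.415200) × (1−0.835750) = 0.903947
Rounded to 4 decimal places: P(Spacecraft attitude control lost) ≈ 0.9039.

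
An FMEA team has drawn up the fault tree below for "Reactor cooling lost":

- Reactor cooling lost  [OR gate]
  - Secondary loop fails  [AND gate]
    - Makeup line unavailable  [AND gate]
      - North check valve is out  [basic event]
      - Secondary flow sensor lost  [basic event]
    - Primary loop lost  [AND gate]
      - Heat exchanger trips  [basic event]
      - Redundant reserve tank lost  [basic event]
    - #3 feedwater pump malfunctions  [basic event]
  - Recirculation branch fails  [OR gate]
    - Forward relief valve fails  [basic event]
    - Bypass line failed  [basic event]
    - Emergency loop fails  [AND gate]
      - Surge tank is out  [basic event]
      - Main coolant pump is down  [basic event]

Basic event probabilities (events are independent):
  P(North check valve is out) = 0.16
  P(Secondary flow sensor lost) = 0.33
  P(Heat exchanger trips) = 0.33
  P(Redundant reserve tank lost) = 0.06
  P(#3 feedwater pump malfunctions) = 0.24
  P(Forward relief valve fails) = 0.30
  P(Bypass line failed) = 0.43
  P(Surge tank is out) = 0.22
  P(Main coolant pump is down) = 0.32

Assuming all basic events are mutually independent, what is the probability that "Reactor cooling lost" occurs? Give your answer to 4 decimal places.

0.6292

P(Makeup line unavailable) [AND] = 0.16 × 0.33 = 0.052800
P(Primary loop lost) [AND] = 0.33 × 0.06 = 0.019800
P(Secondary loop fails) [AND] = 0.052800 × 0.019800 × 0.24 = 0.000251
P(Emergency loop fails) [AND] = 0.22 × 0.32 = 0.070400
P(Recirculation branch fails) [OR] = 1 − (1−0.30) × (1−0.43) × (1−0.070400) = 0.629090
P(Reactor cooling lost) [OR] = 1 − (1−0.000251) × (1−0.629090) = 0.629183
Rounded to 4 decimal places: P(Reactor cooling lost) ≈ 0.6292.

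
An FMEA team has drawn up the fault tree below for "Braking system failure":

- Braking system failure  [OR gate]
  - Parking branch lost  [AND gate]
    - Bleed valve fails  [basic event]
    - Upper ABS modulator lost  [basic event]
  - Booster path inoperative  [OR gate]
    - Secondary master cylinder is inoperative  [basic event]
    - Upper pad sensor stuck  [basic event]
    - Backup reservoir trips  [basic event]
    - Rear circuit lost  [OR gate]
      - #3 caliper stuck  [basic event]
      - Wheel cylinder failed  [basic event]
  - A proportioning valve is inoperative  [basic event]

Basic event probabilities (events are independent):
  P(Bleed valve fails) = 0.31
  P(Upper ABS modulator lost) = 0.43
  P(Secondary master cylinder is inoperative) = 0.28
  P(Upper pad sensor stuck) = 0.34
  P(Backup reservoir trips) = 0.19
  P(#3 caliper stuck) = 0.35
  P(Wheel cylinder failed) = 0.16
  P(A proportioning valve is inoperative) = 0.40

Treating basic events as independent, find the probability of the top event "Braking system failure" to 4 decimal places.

P(Parking branch lost) [AND] = 0.31 × 0.43 = 0.133300
P(Rear circuit lost) [OR] = 1 − (1−0.35) × (1−0.16) = 0.454000
P(Booster path inoperative) [OR] = 1 − (1−0.28) × (1−0.34) × (1−0.19) × (1−0.454000) = 0.789838
P(Braking system failure) [OR] = 1 − (1−0.133300) × (1−0.789838) × (1−0.40) = 0.890712
Rounded to 4 decimal places: P(Braking system failure) ≈ 0.8907.

0.8907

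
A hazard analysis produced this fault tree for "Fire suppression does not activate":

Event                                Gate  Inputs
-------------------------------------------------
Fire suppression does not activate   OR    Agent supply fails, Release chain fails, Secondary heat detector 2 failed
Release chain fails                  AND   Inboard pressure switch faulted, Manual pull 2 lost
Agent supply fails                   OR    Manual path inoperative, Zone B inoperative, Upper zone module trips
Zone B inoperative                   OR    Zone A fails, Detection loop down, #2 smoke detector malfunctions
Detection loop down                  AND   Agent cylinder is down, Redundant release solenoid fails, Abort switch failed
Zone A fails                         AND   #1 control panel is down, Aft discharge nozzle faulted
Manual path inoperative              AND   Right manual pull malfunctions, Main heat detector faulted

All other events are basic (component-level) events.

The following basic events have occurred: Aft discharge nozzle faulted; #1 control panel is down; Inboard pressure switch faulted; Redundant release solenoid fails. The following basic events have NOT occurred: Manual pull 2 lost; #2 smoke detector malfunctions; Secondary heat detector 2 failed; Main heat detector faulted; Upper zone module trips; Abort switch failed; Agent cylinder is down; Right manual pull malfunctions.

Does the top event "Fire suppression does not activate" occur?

Yes

Manual path inoperative [AND]: Right manual pull malfunctions=not, Main heat detector faulted=not → not all inputs occur → does not occur.
Zone A fails [AND]: #1 control panel is down=occurs, Aft discharge nozzle faulted=occurs → all inputs occur → occurs.
Detection loop down [AND]: Agent cylinder is down=not, Redundant release solenoid fails=occurs, Abort switch failed=not → not all inputs occur → does not occur.
Zone B inoperative [OR]: Zone A fails=occurs, Detection loop down=not, #2 smoke detector malfunctions=not → at least one input occurs → occurs.
Agent supply fails [OR]: Manual path inoperative=not, Zone B inoperative=occurs, Upper zone module trips=not → at least one input occurs → occurs.
Release chain fails [AND]: Inboard pressure switch faulted=occurs, Manual pull 2 lost=not → not all inputs occur → does not occur.
Fire suppression does not activate [OR]: Agent supply fails=occurs, Release chain fails=not, Secondary heat detector 2 failed=not → at least one input occurs → occurs.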